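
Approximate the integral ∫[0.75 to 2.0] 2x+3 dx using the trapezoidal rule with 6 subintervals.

f(x) = 2x+3
a = 0.75, b = 2.0, n = 6
h = (b - a)/n = 0.208333

Trapezoidal rule: (h/2)[f(x₀) + 2f(x₁) + 2f(x₂) + ... + f(xₙ)]

x_0 = 0.7500, f(x_0) = 4.500000, coefficient = 1
x_1 = 0.9583, f(x_1) = 4.916667, coefficient = 2
x_2 = 1.1667, f(x_2) = 5.333333, coefficient = 2
x_3 = 1.3750, f(x_3) = 5.750000, coefficient = 2
x_4 = 1.5833, f(x_4) = 6.166667, coefficient = 2
x_5 = 1.7917, f(x_5) = 6.583333, coefficient = 2
x_6 = 2.0000, f(x_6) = 7.000000, coefficient = 1

I ≈ (0.208333/2) × 69.000000 = 7.187500
Exact value: 7.187500
Error: 0.000000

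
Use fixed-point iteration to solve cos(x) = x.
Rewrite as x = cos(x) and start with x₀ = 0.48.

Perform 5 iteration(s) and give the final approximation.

Equation: cos(x) = x
Fixed-point form: x = cos(x)
x₀ = 0.48

x_1 = g(0.480000) = 0.886995
x_2 = g(0.886995) = 0.631744
x_3 = g(0.631744) = 0.806999
x_4 = g(0.806999) = 0.691669
x_5 = g(0.691669) = 0.770182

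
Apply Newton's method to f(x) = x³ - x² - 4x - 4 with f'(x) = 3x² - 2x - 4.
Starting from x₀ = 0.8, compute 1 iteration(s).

f(x) = x³ - x² - 4x - 4
f'(x) = 3x² - 2x - 4
x₀ = 0.8

Newton-Raphson formula: x_{n+1} = x_n - f(x_n)/f'(x_n)

Iteration 1:
  f(0.800000) = -7.328000
  f'(0.800000) = -3.680000
  x_1 = 0.800000 - (-7.328000)/(-3.680000) = -1.191304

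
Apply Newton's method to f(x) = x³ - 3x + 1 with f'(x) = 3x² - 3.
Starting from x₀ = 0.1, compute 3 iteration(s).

f(x) = x³ - 3x + 1
f'(x) = 3x² - 3
x₀ = 0.1

Newton-Raphson formula: x_{n+1} = x_n - f(x_n)/f'(x_n)

Iteration 1:
  f(0.100000) = 0.701000
  f'(0.100000) = -2.970000
  x_1 = 0.100000 - 0.701000/(-2.970000) = 0.336027
Iteration 2:
  f(0.336027) = 0.029861
  f'(0.336027) = -2.661258
  x_2 = 0.336027 - 0.029861/(-2.661258) = 0.347248
Iteration 3:
  f(0.347248) = 0.000128
  f'(0.347248) = -2.638257
  x_3 = 0.347248 - 0.000128/(-2.638257) = 0.347296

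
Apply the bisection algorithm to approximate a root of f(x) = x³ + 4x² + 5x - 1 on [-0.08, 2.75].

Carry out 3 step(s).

f(x) = x³ + 4x² + 5x - 1
Initial interval: [-0.08, 2.75]

Iteration 1:
  c_1 = (-0.080000 + 2.750000)/2 = 1.335000
  f(c_1) = f(1.335000) = 15.183170
  f(a) × f(c) < 0, new interval: [-0.080000, 1.335000]
Iteration 2:
  c_2 = (-0.080000 + 1.335000)/2 = 0.627500
  f(c_2) = f(0.627500) = 3.959607
  f(a) × f(c) < 0, new interval: [-0.080000, 0.627500]
Iteration 3:
  c_3 = (-0.080000 + 0.627500)/2 = 0.273750
  f(c_3) = f(0.273750) = 0.689021
  f(a) × f(c) < 0, new interval: [-0.080000, 0.273750]

After 3 iteration(s), the approximation is c_3 = 0.273750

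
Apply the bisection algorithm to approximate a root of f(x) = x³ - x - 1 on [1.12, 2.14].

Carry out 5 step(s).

f(x) = x³ - x - 1
Initial interval: [1.12, 2.14]

Iteration 1:
  c_1 = (1.120000 + 2.140000)/2 = 1.630000
  f(c_1) = f(1.630000) = 1.700747
  f(a) × f(c) < 0, new interval: [1.120000, 1.630000]
Iteration 2:
  c_2 = (1.120000 + 1.630000)/2 = 1.375000
  f(c_2) = f(1.375000) = 0.224609
  f(a) × f(c) < 0, new interval: [1.120000, 1.375000]
Iteration 3:
  c_3 = (1.120000 + 1.375000)/2 = 1.247500
  f(c_3) = f(1.247500) = -0.306070
  f(a) × f(c) ≥ 0, new interval: [1.247500, 1.375000]
Iteration 4:
  c_4 = (1.247500 + 1.375000)/2 = 1.311250
  f(c_4) = f(1.311250) = -0.056717
  f(a) × f(c) ≥ 0, new interval: [1.311250, 1.375000]
Iteration 5:
  c_5 = (1.311250 + 1.375000)/2 = 1.343125
  f(c_5) = f(1.343125) = 0.079852
  f(a) × f(c) < 0, new interval: [1.311250, 1.343125]

After 5 iteration(s), the approximation is c_5 = 1.343125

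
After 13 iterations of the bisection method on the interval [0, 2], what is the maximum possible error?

Bisection error bound: |error| ≤ (b-a)/2^n
|error| ≤ (2 - 0)/2^13 = 2/2^13
|error| ≤ 0.0002441406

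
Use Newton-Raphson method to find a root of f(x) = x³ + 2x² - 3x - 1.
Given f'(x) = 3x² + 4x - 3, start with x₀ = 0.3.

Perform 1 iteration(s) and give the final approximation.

f(x) = x³ + 2x² - 3x - 1
f'(x) = 3x² + 4x - 3
x₀ = 0.3

Newton-Raphson formula: x_{n+1} = x_n - f(x_n)/f'(x_n)

Iteration 1:
  f(0.300000) = -1.693000
  f'(0.300000) = -1.530000
  x_1 = 0.300000 - (-1.693000)/(-1.530000) = -0.806536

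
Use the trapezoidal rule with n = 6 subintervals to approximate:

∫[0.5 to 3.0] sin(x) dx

f(x) = sin(x)
a = 0.5, b = 3.0, n = 6
h = (b - a)/n = 0.416667

Trapezoidal rule: (h/2)[f(x₀) + 2f(x₁) + 2f(x₂) + ... + f(xₙ)]

x_0 = 0.5000, f(x_0) = 0.479426, coefficient = 1
x_1 = 0.9167, f(x_1) = 0.793578, coefficient = 2
x_2 = 1.3333, f(x_2) = 0.971938, coefficient = 2
x_3 = 1.7500, f(x_3) = 0.983986, coefficient = 2
x_4 = 2.1667, f(x_4) = 0.827660, coefficient = 2
x_5 = 2.5833, f(x_5) = 0.529711, coefficient = 2
x_6 = 3.0000, f(x_6) = 0.141120, coefficient = 1

I ≈ (0.416667/2) × 8.834291 = 1.840477
Exact value: 1.867575
Error: 0.027098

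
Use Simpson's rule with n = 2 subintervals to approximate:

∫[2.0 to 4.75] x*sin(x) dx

f(x) = x*sin(x)
a = 2.0, b = 4.75, n = 2
h = (b - a)/n = 1.375000

Simpson's rule: (h/3)[f(x₀) + 4f(x₁) + 2f(x₂) + ... + f(xₙ)]

x_0 = 2.0000, f(x_0) = 1.818595, coefficient = 1
x_1 = 3.3750, f(x_1) = -0.780617, coefficient = 4
x_2 = 4.7500, f(x_2) = -4.746641, coefficient = 1

I ≈ (1.375000/3) × -6.050512 = -2.773151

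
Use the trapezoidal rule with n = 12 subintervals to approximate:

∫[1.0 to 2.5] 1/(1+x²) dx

f(x) = 1/(1+x²)
a = 1.0, b = 2.5, n = 12
h = (b - a)/n = 0.125000

Trapezoidal rule: (h/2)[f(x₀) + 2f(x₁) + 2f(x₂) + ... + f(xₙ)]

x_0 = 1.0000, f(x_0) = 0.500000, coefficient = 1
x_1 = 1.1250, f(x_1) = 0.441379, coefficient = 2
x_2 = 1.2500, f(x_2) = 0.390244, coefficient = 2
x_3 = 1.3750, f(x_3) = 0.345946, coefficient = 2
x_4 = 1.5000, f(x_4) = 0.307692, coefficient = 2
x_5 = 1.6250, f(x_5) = 0.274678, coefficient = 2
x_6 = 1.7500, f(x_6) = 0.246154, coefficient = 2
x_7 = 1.8750, f(x_7) = 0.221453, coefficient = 2
x_8 = 2.0000, f(x_8) = 0.200000, coefficient = 2
x_9 = 2.1250, f(x_9) = 0.181303, coefficient = 2
x_10 = 2.2500, f(x_10) = 0.164948, coefficient = 2
x_11 = 2.3750, f(x_11) = 0.150588, coefficient = 2
x_12 = 2.5000, f(x_12) = 0.137931, coefficient = 1

I ≈ (0.125000/2) × 6.486704 = 0.405419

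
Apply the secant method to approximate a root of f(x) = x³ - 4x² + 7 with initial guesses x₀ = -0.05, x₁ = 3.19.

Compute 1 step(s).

f(x) = x³ - 4x² + 7
x₀ = -0.05, x₁ = 3.19

Secant formula: x_{n+1} = x_n - f(x_n)(x_n - x_{n-1})/(f(x_n) - f(x_{n-1}))

Iteration 1:
  f(-0.050000) = 6.989875
  f(3.190000) = -1.242641
  x_2 = 3.190000 - (-1.242641)×(3.190000 - (-0.050000))/(-1.242641 - 6.989875)
       = 2.700945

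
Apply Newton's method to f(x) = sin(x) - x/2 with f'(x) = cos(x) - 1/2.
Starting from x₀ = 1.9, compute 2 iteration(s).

f(x) = sin(x) - x/2
f'(x) = cos(x) - 1/2
x₀ = 1.9

Newton-Raphson formula: x_{n+1} = x_n - f(x_n)/f'(x_n)

Iteration 1:
  f(1.900000) = -0.003700
  f'(1.900000) = -0.823290
  x_1 = 1.900000 - (-0.003700)/(-0.823290) = 1.895506
Iteration 2:
  f(1.895506) = -0.000010
  f'(1.895506) = -0.819034
  x_2 = 1.895506 - (-0.000010)/(-0.819034) = 1.895494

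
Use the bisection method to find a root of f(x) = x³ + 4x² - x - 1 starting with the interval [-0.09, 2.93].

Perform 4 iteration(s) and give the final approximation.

f(x) = x³ + 4x² - x - 1
Initial interval: [-0.09, 2.93]

Iteration 1:
  c_1 = (-0.090000 + 2.930000)/2 = 1.420000
  f(c_1) = f(1.420000) = 8.508888
  f(a) × f(c) < 0, new interval: [-0.090000, 1.420000]
Iteration 2:
  c_2 = (-0.090000 + 1.420000)/2 = 0.665000
  f(c_2) = f(0.665000) = 0.397980
  f(a) × f(c) < 0, new interval: [-0.090000, 0.665000]
Iteration 3:
  c_3 = (-0.090000 + 0.665000)/2 = 0.287500
  f(c_3) = f(0.287500) = -0.933111
  f(a) × f(c) ≥ 0, new interval: [0.287500, 0.665000]
Iteration 4:
  c_4 = (0.287500 + 0.665000)/2 = 0.476250
  f(c_4) = f(0.476250) = -0.460974
  f(a) × f(c) ≥ 0, new interval: [0.476250, 0.665000]

After 4 iteration(s), the approximation is c_4 = 0.476250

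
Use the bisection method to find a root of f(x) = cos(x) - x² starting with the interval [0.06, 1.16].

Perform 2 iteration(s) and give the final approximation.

f(x) = cos(x) - x²
Initial interval: [0.06, 1.16]

Iteration 1:
  c_1 = (0.060000 + 1.160000)/2 = 0.610000
  f(c_1) = f(0.610000) = 0.447548
  f(a) × f(c) ≥ 0, new interval: [0.610000, 1.160000]
Iteration 2:
  c_2 = (0.610000 + 1.160000)/2 = 0.885000
  f(c_2) = f(0.885000) = -0.149935
  f(a) × f(c) < 0, new interval: [0.610000, 0.885000]

After 2 iteration(s), the approximation is c_2 = 0.885000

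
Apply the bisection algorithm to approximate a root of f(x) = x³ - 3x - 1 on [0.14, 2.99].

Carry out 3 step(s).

f(x) = x³ - 3x - 1
Initial interval: [0.14, 2.99]

Iteration 1:
  c_1 = (0.140000 + 2.990000)/2 = 1.565000
  f(c_1) = f(1.565000) = -1.861963
  f(a) × f(c) ≥ 0, new interval: [1.565000, 2.990000]
Iteration 2:
  c_2 = (1.565000 + 2.990000)/2 = 2.277500
  f(c_2) = f(2.277500) = 3.980907
  f(a) × f(c) < 0, new interval: [1.565000, 2.277500]
Iteration 3:
  c_3 = (1.565000 + 2.277500)/2 = 1.921250
  f(c_3) = f(1.921250) = 0.327971
  f(a) × f(c) < 0, new interval: [1.565000, 1.921250]

After 3 iteration(s), the approximation is c_3 = 1.921250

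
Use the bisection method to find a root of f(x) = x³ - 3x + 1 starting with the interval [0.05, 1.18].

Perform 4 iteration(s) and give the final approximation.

f(x) = x³ - 3x + 1
Initial interval: [0.05, 1.18]

Iteration 1:
  c_1 = (0.050000 + 1.180000)/2 = 0.615000
  f(c_1) = f(0.615000) = -0.612392
  f(a) × f(c) < 0, new interval: [0.050000, 0.615000]
Iteration 2:
  c_2 = (0.050000 + 0.615000)/2 = 0.332500
  f(c_2) = f(0.332500) = 0.039260
  f(a) × f(c) ≥ 0, new interval: [0.332500, 0.615000]
Iteration 3:
  c_3 = (0.332500 + 0.615000)/2 = 0.473750
  f(c_3) = f(0.473750) = -0.314922
  f(a) × f(c) < 0, new interval: [0.332500, 0.473750]
Iteration 4:
  c_4 = (0.332500 + 0.473750)/2 = 0.403125
  f(c_4) = f(0.403125) = -0.143863
  f(a) × f(c) < 0, new interval: [0.332500, 0.403125]

After 4 iteration(s), the approximation is c_4 = 0.403125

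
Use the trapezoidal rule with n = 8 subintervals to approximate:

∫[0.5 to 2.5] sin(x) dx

f(x) = sin(x)
a = 0.5, b = 2.5, n = 8
h = (b - a)/n = 0.250000

Trapezoidal rule: (h/2)[f(x₀) + 2f(x₁) + 2f(x₂) + ... + f(xₙ)]

x_0 = 0.5000, f(x_0) = 0.479426, coefficient = 1
x_1 = 0.7500, f(x_1) = 0.681639, coefficient = 2
x_2 = 1.0000, f(x_2) = 0.841471, coefficient = 2
x_3 = 1.2500, f(x_3) = 0.948985, coefficient = 2
x_4 = 1.5000, f(x_4) = 0.997495, coefficient = 2
x_5 = 1.7500, f(x_5) = 0.983986, coefficient = 2
x_6 = 2.0000, f(x_6) = 0.909297, coefficient = 2
x_7 = 2.2500, f(x_7) = 0.778073, coefficient = 2
x_8 = 2.5000, f(x_8) = 0.598472, coefficient = 1

I ≈ (0.250000/2) × 13.359790 = 1.669974
Exact value: 1.678726
Error: 0.008752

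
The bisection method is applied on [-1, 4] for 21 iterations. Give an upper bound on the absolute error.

Bisection error bound: |error| ≤ (b-a)/2^n
|error| ≤ (4 - (-1))/2^21 = 5/2^21
|error| ≤ 0.0000023842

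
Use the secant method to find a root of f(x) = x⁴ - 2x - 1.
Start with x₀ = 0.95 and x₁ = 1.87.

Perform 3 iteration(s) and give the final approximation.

f(x) = x⁴ - 2x - 1
x₀ = 0.95, x₁ = 1.87

Secant formula: x_{n+1} = x_n - f(x_n)(x_n - x_{n-1})/(f(x_n) - f(x_{n-1}))

Iteration 1:
  f(0.950000) = -2.085494
  f(1.870000) = 7.488310
  x_2 = 1.870000 - 7.488310×(1.870000 - 0.950000)/(7.488310 - (-2.085494))
       = 1.150407
Iteration 2:
  f(1.870000) = 7.488310
  f(1.150407) = -1.549332
  x_3 = 1.150407 - (-1.549332)×(1.150407 - 1.870000)/(-1.549332 - 7.488310)
       = 1.273767
Iteration 3:
  f(1.150407) = -1.549332
  f(1.273767) = -0.915083
  x_4 = 1.273767 - (-0.915083)×(1.273767 - 1.150407)/(-0.915083 - (-1.549332))
       = 1.451750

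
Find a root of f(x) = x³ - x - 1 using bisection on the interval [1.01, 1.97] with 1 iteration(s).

f(x) = x³ - x - 1
Initial interval: [1.01, 1.97]

Iteration 1:
  c_1 = (1.010000 + 1.970000)/2 = 1.490000
  f(c_1) = f(1.490000) = 0.817949
  f(a) × f(c) < 0, new interval: [1.010000, 1.490000]

After 1 iteration(s), the approximation is c_1 = 1.490000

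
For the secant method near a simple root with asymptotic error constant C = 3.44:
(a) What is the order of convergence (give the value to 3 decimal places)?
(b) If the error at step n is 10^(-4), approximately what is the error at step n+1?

(a) Secant method has superlinear convergence with order φ = (1+√5)/2 ≈ 1.618.
    This means |e_{n+1}| ≈ C|e_n|^1.618.

(b) With |e_n| = 10^(-4) and C = 3.44:
    |e_{n+1}| ≈ 3.44 × (10^(-4))^1.618 = 3.44 × 10^(-6.47)

(a) ≈ 1.618 (golden ratio); (b) |e_{n+1}| ≈ 1.160e-06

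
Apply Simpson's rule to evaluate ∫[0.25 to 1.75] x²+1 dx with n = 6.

f(x) = x²+1
a = 0.25, b = 1.75, n = 6
h = (b - a)/n = 0.250000

Simpson's rule: (h/3)[f(x₀) + 4f(x₁) + 2f(x₂) + ... + f(xₙ)]

x_0 = 0.2500, f(x_0) = 1.062500, coefficient = 1
x_1 = 0.5000, f(x_1) = 1.250000, coefficient = 4
x_2 = 0.7500, f(x_2) = 1.562500, coefficient = 2
x_3 = 1.0000, f(x_3) = 2.000000, coefficient = 4
x_4 = 1.2500, f(x_4) = 2.562500, coefficient = 2
x_5 = 1.5000, f(x_5) = 3.250000, coefficient = 4
x_6 = 1.7500, f(x_6) = 4.062500, coefficient = 1

I ≈ (0.250000/3) × 39.375000 = 3.281250
Exact value: 3.281250
Error: 0.000000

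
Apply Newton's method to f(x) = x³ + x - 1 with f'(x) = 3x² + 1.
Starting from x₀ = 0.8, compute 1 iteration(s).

f(x) = x³ + x - 1
f'(x) = 3x² + 1
x₀ = 0.8

Newton-Raphson formula: x_{n+1} = x_n - f(x_n)/f'(x_n)

Iteration 1:
  f(0.800000) = 0.312000
  f'(0.800000) = 2.920000
  x_1 = 0.800000 - 0.312000/2.920000 = 0.693151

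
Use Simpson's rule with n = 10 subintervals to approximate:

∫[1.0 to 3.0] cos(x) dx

f(x) = cos(x)
a = 1.0, b = 3.0, n = 10
h = (b - a)/n = 0.200000

Simpson's rule: (h/3)[f(x₀) + 4f(x₁) + 2f(x₂) + ... + f(xₙ)]

x_0 = 1.0000, f(x_0) = 0.540302, coefficient = 1
x_1 = 1.2000, f(x_1) = 0.362358, coefficient = 4
x_2 = 1.4000, f(x_2) = 0.169967, coefficient = 2
x_3 = 1.6000, f(x_3) = -0.029200, coefficient = 4
x_4 = 1.8000, f(x_4) = -0.227202, coefficient = 2
x_5 = 2.0000, f(x_5) = -0.416147, coefficient = 4
x_6 = 2.2000, f(x_6) = -0.588501, coefficient = 2
x_7 = 2.4000, f(x_7) = -0.737394, coefficient = 4
x_8 = 2.6000, f(x_8) = -0.856889, coefficient = 2
x_9 = 2.8000, f(x_9) = -0.942222, coefficient = 4
x_10 = 3.0000, f(x_10) = -0.989992, coefficient = 1

I ≈ (0.200000/3) × -10.505358 = -0.700357
Exact value: -0.700351
Error: 0.000006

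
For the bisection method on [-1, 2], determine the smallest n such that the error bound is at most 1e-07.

We need (b-a)/2^n ≤ 1e-07
(2 - (-1))/2^n ≤ 1e-07
3/2^n ≤ 1e-07
2^n ≥ 30000000
n ≥ log₂(30000000) = 24.84
n ≥ 25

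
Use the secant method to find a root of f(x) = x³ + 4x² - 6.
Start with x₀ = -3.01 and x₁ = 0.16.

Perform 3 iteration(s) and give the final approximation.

f(x) = x³ + 4x² - 6
x₀ = -3.01, x₁ = 0.16

Secant formula: x_{n+1} = x_n - f(x_n)(x_n - x_{n-1})/(f(x_n) - f(x_{n-1}))

Iteration 1:
  f(-3.010000) = 2.969499
  f(0.160000) = -5.893504
  x_2 = 0.160000 - (-5.893504)×(0.160000 - (-3.010000))/(-5.893504 - 2.969499)
       = -1.947909
Iteration 2:
  f(0.160000) = -5.893504
  f(-1.947909) = 1.786352
  x_3 = -1.947909 - 1.786352×(-1.947909 - 0.160000)/(1.786352 - (-5.893504))
       = -1.457605
Iteration 3:
  f(-1.947909) = 1.786352
  f(-1.457605) = -0.598397
  x_4 = -1.457605 - (-0.598397)×(-1.457605 - (-1.947909))/(-0.598397 - 1.786352)
       = -1.580635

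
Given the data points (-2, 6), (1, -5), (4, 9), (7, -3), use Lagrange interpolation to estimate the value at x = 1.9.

Lagrange interpolation formula:
P(x) = Σ yᵢ × Lᵢ(x)
where Lᵢ(x) = Π_{j≠i} (x - xⱼ)/(xᵢ - xⱼ)

L_0(1.9) = (1.9 - 1)/(-2 - 1) × (1.9 - 4)/(-2 - 4) × (1.9 - 7)/(-2 - 7) = -0.059500
L_1(1.9) = (1.9 - (-2))/(1 - (-2)) × (1.9 - 4)/(1 - 4) × (1.9 - 7)/(1 - 7) = 0.773500
L_2(1.9) = (1.9 - (-2))/(4 - (-2)) × (1.9 - 1)/(4 - 1) × (1.9 - 7)/(4 - 7) = 0.331500
L_3(1.9) = (1.9 - (-2))/(7 - (-2)) × (1.9 - 1)/(7 - 1) × (1.9 - 4)/(7 - 4) = -0.045500

P(1.9) = 6×L_0(1.9) + (-5)×L_1(1.9) + 9×L_2(1.9) + (-3)×L_3(1.9)
P(1.9) = -1.104500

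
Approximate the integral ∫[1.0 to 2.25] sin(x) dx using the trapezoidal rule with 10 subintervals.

f(x) = sin(x)
a = 1.0, b = 2.25, n = 10
h = (b - a)/n = 0.125000

Trapezoidal rule: (h/2)[f(x₀) + 2f(x₁) + 2f(x₂) + ... + f(xₙ)]

x_0 = 1.0000, f(x_0) = 0.841471, coefficient = 1
x_1 = 1.1250, f(x_1) = 0.902268, coefficient = 2
x_2 = 1.2500, f(x_2) = 0.948985, coefficient = 2
x_3 = 1.3750, f(x_3) = 0.980893, coefficient = 2
x_4 = 1.5000, f(x_4) = 0.997495, coefficient = 2
x_5 = 1.6250, f(x_5) = 0.998531, coefficient = 2
x_6 = 1.7500, f(x_6) = 0.983986, coefficient = 2
x_7 = 1.8750, f(x_7) = 0.954086, coefficient = 2
x_8 = 2.0000, f(x_8) = 0.909297, coefficient = 2
x_9 = 2.1250, f(x_9) = 0.850320, coefficient = 2
x_10 = 2.2500, f(x_10) = 0.778073, coefficient = 1

I ≈ (0.125000/2) × 18.671265 = 1.166954
Exact value: 1.168476
Error: 0.001522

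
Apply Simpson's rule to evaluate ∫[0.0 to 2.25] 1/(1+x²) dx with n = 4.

f(x) = 1/(1+x²)
a = 0.0, b = 2.25, n = 4
h = (b - a)/n = 0.562500

Simpson's rule: (h/3)[f(x₀) + 4f(x₁) + 2f(x₂) + ... + f(xₙ)]

x_0 = 0.0000, f(x_0) = 1.000000, coefficient = 1
x_1 = 0.5625, f(x_1) = 0.759644, coefficient = 4
x_2 = 1.1250, f(x_2) = 0.441379, coefficient = 2
x_3 = 1.6875, f(x_3) = 0.259898, coefficient = 4
x_4 = 2.2500, f(x_4) = 0.164948, coefficient = 1

I ≈ (0.562500/3) × 6.125877 = 1.148602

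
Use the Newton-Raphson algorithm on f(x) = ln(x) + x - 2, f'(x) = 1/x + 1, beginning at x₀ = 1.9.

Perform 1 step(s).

f(x) = ln(x) + x - 2
f'(x) = 1/x + 1
x₀ = 1.9

Newton-Raphson formula: x_{n+1} = x_n - f(x_n)/f'(x_n)

Iteration 1:
  f(1.900000) = 0.541854
  f'(1.900000) = 1.526316
  x_1 = 1.900000 - 0.541854/1.526316 = 1.544992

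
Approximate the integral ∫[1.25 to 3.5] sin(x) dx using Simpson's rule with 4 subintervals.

f(x) = sin(x)
a = 1.25, b = 3.5, n = 4
h = (b - a)/n = 0.562500

Simpson's rule: (h/3)[f(x₀) + 4f(x₁) + 2f(x₂) + ... + f(xₙ)]

x_0 = 1.2500, f(x_0) = 0.948985, coefficient = 1
x_1 = 1.8125, f(x_1) = 0.970932, coefficient = 4
x_2 = 2.3750, f(x_2) = 0.693685, coefficient = 2
x_3 = 2.9375, f(x_3) = 0.202679, coefficient = 4
x_4 = 3.5000, f(x_4) = -0.350783, coefficient = 1

I ≈ (0.562500/3) × 6.680013 = 1.252502
Exact value: 1.251779
Error: 0.000723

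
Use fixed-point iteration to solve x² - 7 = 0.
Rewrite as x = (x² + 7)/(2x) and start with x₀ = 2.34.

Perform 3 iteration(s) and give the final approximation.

Equation: x² - 7 = 0
Fixed-point form: x = (x² + 7)/(2x)
x₀ = 2.34

x_1 = g(2.340000) = 2.665726
x_2 = g(2.665726) = 2.645826
x_3 = g(2.645826) = 2.645751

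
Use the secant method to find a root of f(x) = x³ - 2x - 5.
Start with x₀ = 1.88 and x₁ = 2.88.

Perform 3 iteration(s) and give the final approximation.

f(x) = x³ - 2x - 5
x₀ = 1.88, x₁ = 2.88

Secant formula: x_{n+1} = x_n - f(x_n)(x_n - x_{n-1})/(f(x_n) - f(x_{n-1}))

Iteration 1:
  f(1.880000) = -2.115328
  f(2.880000) = 13.127872
  x_2 = 2.880000 - 13.127872×(2.880000 - 1.880000)/(13.127872 - (-2.115328))
       = 2.018772
Iteration 2:
  f(2.880000) = 13.127872
  f(2.018772) = -0.810160
  x_3 = 2.018772 - (-0.810160)×(2.018772 - 2.880000)/(-0.810160 - 13.127872)
       = 2.068832
Iteration 3:
  f(2.018772) = -0.810160
  f(2.068832) = -0.282932
  x_4 = 2.068832 - (-0.282932)×(2.068832 - 2.018772)/(-0.282932 - (-0.810160))
       = 2.095696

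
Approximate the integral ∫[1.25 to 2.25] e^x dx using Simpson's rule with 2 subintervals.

f(x) = e^x
a = 1.25, b = 2.25, n = 2
h = (b - a)/n = 0.500000

Simpson's rule: (h/3)[f(x₀) + 4f(x₁) + 2f(x₂) + ... + f(xₙ)]

x_0 = 1.2500, f(x_0) = 3.490343, coefficient = 1
x_1 = 1.7500, f(x_1) = 5.754603, coefficient = 4
x_2 = 2.2500, f(x_2) = 9.487736, coefficient = 1

I ≈ (0.500000/3) × 35.996489 = 5.999415
Exact value: 5.997393
Error: 0.002022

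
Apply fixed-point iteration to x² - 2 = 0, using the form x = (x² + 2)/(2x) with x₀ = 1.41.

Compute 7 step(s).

Equation: x² - 2 = 0
Fixed-point form: x = (x² + 2)/(2x)
x₀ = 1.41

x_1 = g(1.410000) = 1.414220
x_2 = g(1.414220) = 1.414214
x_3 = g(1.414214) = 1.414214
x_4 = g(1.414214) = 1.414214
x_5 = g(1.414214) = 1.414214
x_6 = g(1.414214) = 1.414214
x_7 = g(1.414214) = 1.414214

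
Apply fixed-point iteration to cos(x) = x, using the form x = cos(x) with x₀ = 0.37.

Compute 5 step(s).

Equation: cos(x) = x
Fixed-point form: x = cos(x)
x₀ = 0.37

x_1 = g(0.370000) = 0.932327
x_2 = g(0.932327) = 0.595967
x_3 = g(0.595967) = 0.827606
x_4 = g(0.827606) = 0.676640
x_5 = g(0.676640) = 0.779681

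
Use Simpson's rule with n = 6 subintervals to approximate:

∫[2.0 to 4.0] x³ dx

f(x) = x³
a = 2.0, b = 4.0, n = 6
h = (b - a)/n = 0.333333

Simpson's rule: (h/3)[f(x₀) + 4f(x₁) + 2f(x₂) + ... + f(xₙ)]

x_0 = 2.0000, f(x_0) = 8.000000, coefficient = 1
x_1 = 2.3333, f(x_1) = 12.703704, coefficient = 4
x_2 = 2.6667, f(x_2) = 18.962963, coefficient = 2
x_3 = 3.0000, f(x_3) = 27.000000, coefficient = 4
x_4 = 3.3333, f(x_4) = 37.037037, coefficient = 2
x_5 = 3.6667, f(x_5) = 49.296296, coefficient = 4
x_6 = 4.0000, f(x_6) = 64.000000, coefficient = 1

I ≈ (0.333333/3) × 540.000000 = 60.000000
Exact value: 60.000000
Error: 0.000000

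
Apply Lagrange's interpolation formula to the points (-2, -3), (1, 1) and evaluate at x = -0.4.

Lagrange interpolation formula:
P(x) = Σ yᵢ × Lᵢ(x)
where Lᵢ(x) = Π_{j≠i} (x - xⱼ)/(xᵢ - xⱼ)

L_0(-0.4) = (-0.4 - 1)/(-2 - 1) = 0.466667
L_1(-0.4) = (-0.4 - (-2))/(1 - (-2)) = 0.533333

P(-0.4) = (-3)×L_0(-0.4) + 1×L_1(-0.4)
P(-0.4) = -0.866667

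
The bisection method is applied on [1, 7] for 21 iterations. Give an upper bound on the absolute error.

Bisection error bound: |error| ≤ (b-a)/2^n
|error| ≤ (7 - 1)/2^21 = 6/2^21
|error| ≤ 0.0000028610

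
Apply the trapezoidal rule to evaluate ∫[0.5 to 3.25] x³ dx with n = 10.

f(x) = x³
a = 0.5, b = 3.25, n = 10
h = (b - a)/n = 0.275000

Trapezoidal rule: (h/2)[f(x₀) + 2f(x₁) + 2f(x₂) + ... + f(xₙ)]

x_0 = 0.5000, f(x_0) = 0.125000, coefficient = 1
x_1 = 0.7750, f(x_1) = 0.465484, coefficient = 2
x_2 = 1.0500, f(x_2) = 1.157625, coefficient = 2
x_3 = 1.3250, f(x_3) = 2.326203, coefficient = 2
x_4 = 1.6000, f(x_4) = 4.096000, coefficient = 2
x_5 = 1.8750, f(x_5) = 6.591797, coefficient = 2
x_6 = 2.1500, f(x_6) = 9.938375, coefficient = 2
x_7 = 2.4250, f(x_7) = 14.260516, coefficient = 2
x_8 = 2.7000, f(x_8) = 19.683000, coefficient = 2
x_9 = 2.9750, f(x_9) = 26.330609, coefficient = 2
x_10 = 3.2500, f(x_10) = 34.328125, coefficient = 1

I ≈ (0.275000/2) × 204.152344 = 28.070947
Exact value: 27.875977
Error: 0.194971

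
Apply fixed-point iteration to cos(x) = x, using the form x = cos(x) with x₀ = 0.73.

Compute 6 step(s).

Equation: cos(x) = x
Fixed-point form: x = cos(x)
x₀ = 0.73

x_1 = g(0.730000) = 0.745174
x_2 = g(0.745174) = 0.734970
x_3 = g(0.734970) = 0.741851
x_4 = g(0.741851) = 0.737219
x_5 = g(0.737219) = 0.740341
x_6 = g(0.740341) = 0.738239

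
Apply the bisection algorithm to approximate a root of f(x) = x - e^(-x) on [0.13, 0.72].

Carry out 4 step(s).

f(x) = x - e^(-x)
Initial interval: [0.13, 0.72]

Iteration 1:
  c_1 = (0.130000 + 0.720000)/2 = 0.425000
  f(c_1) = f(0.425000) = -0.228770
  f(a) × f(c) ≥ 0, new interval: [0.425000, 0.720000]
Iteration 2:
  c_2 = (0.425000 + 0.720000)/2 = 0.572500
  f(c_2) = f(0.572500) = 0.008387
  f(a) × f(c) < 0, new interval: [0.425000, 0.572500]
Iteration 3:
  c_3 = (0.425000 + 0.572500)/2 = 0.498750
  f(c_3) = f(0.498750) = -0.108539
  f(a) × f(c) ≥ 0, new interval: [0.498750, 0.572500]
Iteration 4:
  c_4 = (0.498750 + 0.572500)/2 = 0.535625
  f(c_4) = f(0.535625) = -0.049678
  f(a) × f(c) ≥ 0, new interval: [0.535625, 0.572500]

After 4 iteration(s), the approximation is c_4 = 0.535625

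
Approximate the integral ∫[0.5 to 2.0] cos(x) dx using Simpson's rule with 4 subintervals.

f(x) = cos(x)
a = 0.5, b = 2.0, n = 4
h = (b - a)/n = 0.375000

Simpson's rule: (h/3)[f(x₀) + 4f(x₁) + 2f(x₂) + ... + f(xₙ)]

x_0 = 0.5000, f(x_0) = 0.877583, coefficient = 1
x_1 = 0.8750, f(x_1) = 0.640997, coefficient = 4
x_2 = 1.2500, f(x_2) = 0.315322, coefficient = 2
x_3 = 1.6250, f(x_3) = -0.054177, coefficient = 4
x_4 = 2.0000, f(x_4) = -0.416147, coefficient = 1

I ≈ (0.375000/3) × 3.439359 = 0.429920
Exact value: 0.429872
Error: 0.000048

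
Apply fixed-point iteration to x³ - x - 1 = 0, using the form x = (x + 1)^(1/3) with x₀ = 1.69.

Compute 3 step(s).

Equation: x³ - x - 1 = 0
Fixed-point form: x = (x + 1)^(1/3)
x₀ = 1.69

x_1 = g(1.690000) = 1.390755
x_2 = g(1.390755) = 1.337145
x_3 = g(1.337145) = 1.327074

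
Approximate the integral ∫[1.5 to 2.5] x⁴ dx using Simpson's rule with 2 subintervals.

f(x) = x⁴
a = 1.5, b = 2.5, n = 2
h = (b - a)/n = 0.500000

Simpson's rule: (h/3)[f(x₀) + 4f(x₁) + 2f(x₂) + ... + f(xₙ)]

x_0 = 1.5000, f(x_0) = 5.062500, coefficient = 1
x_1 = 2.0000, f(x_1) = 16.000000, coefficient = 4
x_2 = 2.5000, f(x_2) = 39.062500, coefficient = 1

I ≈ (0.500000/3) × 108.125000 = 18.020833
Exact value: 18.012500
Error: 0.008333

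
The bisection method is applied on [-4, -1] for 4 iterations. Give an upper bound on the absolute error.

Bisection error bound: |error| ≤ (b-a)/2^n
|error| ≤ (-1 - (-4))/2^4 = 3/2^4
|error| ≤ 0.1875000000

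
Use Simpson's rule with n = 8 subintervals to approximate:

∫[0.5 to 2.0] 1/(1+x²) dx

f(x) = 1/(1+x²)
a = 0.5, b = 2.0, n = 8
h = (b - a)/n = 0.187500

Simpson's rule: (h/3)[f(x₀) + 4f(x₁) + 2f(x₂) + ... + f(xₙ)]

x_0 = 0.5000, f(x_0) = 0.800000, coefficient = 1
x_1 = 0.6875, f(x_1) = 0.679045, coefficient = 4
x_2 = 0.8750, f(x_2) = 0.566372, coefficient = 2
x_3 = 1.0625, f(x_3) = 0.469725, coefficient = 4
x_4 = 1.2500, f(x_4) = 0.390244, coefficient = 2
x_5 = 1.4375, f(x_5) = 0.326115, coefficient = 4
x_6 = 1.6250, f(x_6) = 0.274678, coefficient = 2
x_7 = 1.8125, f(x_7) = 0.233364, coefficient = 4
x_8 = 2.0000, f(x_8) = 0.200000, coefficient = 1

I ≈ (0.187500/3) × 10.295580 = 0.643474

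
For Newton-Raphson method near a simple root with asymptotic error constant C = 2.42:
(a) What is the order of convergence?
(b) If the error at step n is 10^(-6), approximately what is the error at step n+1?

(a) Newton-Raphson has quadratic (order 2) convergence near simple roots.
    This means |e_{n+1}| ≈ C|e_n|².

(b) With |e_n| = 10^(-6) and C = 2.42:
    |e_{n+1}| ≈ 2.42 × (10^(-6))² = 2.42 × 10^(-12)

(a) 2 (quadratic); (b) |e_{n+1}| ≈ 2.420e-12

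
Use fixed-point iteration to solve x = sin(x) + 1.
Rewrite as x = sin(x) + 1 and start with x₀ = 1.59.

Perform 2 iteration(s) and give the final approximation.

Equation: x = sin(x) + 1
Fixed-point form: x = sin(x) + 1
x₀ = 1.59

x_1 = g(1.590000) = 1.999816
x_2 = g(1.999816) = 1.909374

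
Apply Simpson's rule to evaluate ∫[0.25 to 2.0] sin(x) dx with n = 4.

f(x) = sin(x)
a = 0.25, b = 2.0, n = 4
h = (b - a)/n = 0.437500

Simpson's rule: (h/3)[f(x₀) + 4f(x₁) + 2f(x₂) + ... + f(xₙ)]

x_0 = 0.2500, f(x_0) = 0.247404, coefficient = 1
x_1 = 0.6875, f(x_1) = 0.634607, coefficient = 4
x_2 = 1.1250, f(x_2) = 0.902268, coefficient = 2
x_3 = 1.5625, f(x_3) = 0.999966, coefficient = 4
x_4 = 2.0000, f(x_4) = 0.909297, coefficient = 1

I ≈ (0.437500/3) × 9.499527 = 1.385348
Exact value: 1.385059
Error: 0.000288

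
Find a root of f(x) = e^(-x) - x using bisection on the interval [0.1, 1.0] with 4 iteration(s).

f(x) = e^(-x) - x
Initial interval: [0.1, 1.0]

Iteration 1:
  c_1 = (0.100000 + 1.000000)/2 = 0.550000
  f(c_1) = f(0.550000) = 0.026950
  f(a) × f(c) ≥ 0, new interval: [0.550000, 1.000000]
Iteration 2:
  c_2 = (0.550000 + 1.000000)/2 = 0.775000
  f(c_2) = f(0.775000) = -0.314296
  f(a) × f(c) < 0, new interval: [0.550000, 0.775000]
Iteration 3:
  c_3 = (0.550000 + 0.775000)/2 = 0.662500
  f(c_3) = f(0.662500) = -0.146939
  f(a) × f(c) < 0, new interval: [0.550000, 0.662500]
Iteration 4:
  c_4 = (0.550000 + 0.662500)/2 = 0.606250
  f(c_4) = f(0.606250) = -0.060858
  f(a) × f(c) < 0, new interval: [0.550000, 0.606250]

After 4 iteration(s), the approximation is c_4 = 0.606250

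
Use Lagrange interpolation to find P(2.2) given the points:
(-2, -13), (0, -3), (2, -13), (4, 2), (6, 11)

Lagrange interpolation formula:
P(x) = Σ yᵢ × Lᵢ(x)
where Lᵢ(x) = Π_{j≠i} (x - xⱼ)/(xᵢ - xⱼ)

L_0(2.2) = (2.2 - 0)/(-2 - 0) × (2.2 - 2)/(-2 - 2) × (2.2 - 4)/(-2 - 4) × (2.2 - 6)/(-2 - 6) = 0.007838
L_1(2.2) = (2.2 - (-2))/(0 - (-2)) × (2.2 - 2)/(0 - 2) × (2.2 - 4)/(0 - 4) × (2.2 - 6)/(0 - 6) = -0.059850
L_2(2.2) = (2.2 - (-2))/(2 - (-2)) × (2.2 - 0)/(2 - 0) × (2.2 - 4)/(2 - 4) × (2.2 - 6)/(2 - 6) = 0.987525
L_3(2.2) = (2.2 - (-2))/(4 - (-2)) × (2.2 - 0)/(4 - 0) × (2.2 - 2)/(4 - 2) × (2.2 - 6)/(4 - 6) = 0.073150
L_4(2.2) = (2.2 - (-2))/(6 - (-2)) × (2.2 - 0)/(6 - 0) × (2.2 - 2)/(6 - 2) × (2.2 - 4)/(6 - 4) = -0.008663

P(2.2) = (-13)×L_0(2.2) + (-3)×L_1(2.2) + (-13)×L_2(2.2) + 2×L_3(2.2) + 11×L_4(2.2)
P(2.2) = -12.709150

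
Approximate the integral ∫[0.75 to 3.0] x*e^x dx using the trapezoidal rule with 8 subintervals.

f(x) = x*e^x
a = 0.75, b = 3.0, n = 8
h = (b - a)/n = 0.281250

Trapezoidal rule: (h/2)[f(x₀) + 2f(x₁) + 2f(x₂) + ... + f(xₙ)]

x_0 = 0.7500, f(x_0) = 1.587750, coefficient = 1
x_1 = 1.0312, f(x_1) = 2.892212, coefficient = 2
x_2 = 1.3125, f(x_2) = 4.876529, coefficient = 2
x_3 = 1.5938, f(x_3) = 7.844712, coefficient = 2
x_4 = 1.8750, f(x_4) = 12.226536, coefficient = 2
x_5 = 2.1562, f(x_5) = 18.627158, coefficient = 2
x_6 = 2.4375, f(x_6) = 27.895710, coefficient = 2
x_7 = 2.7188, f(x_7) = 41.219944, coefficient = 2
x_8 = 3.0000, f(x_8) = 60.256611, coefficient = 1

I ≈ (0.281250/2) × 293.009964 = 41.204526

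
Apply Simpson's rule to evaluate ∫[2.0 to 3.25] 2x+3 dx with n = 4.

f(x) = 2x+3
a = 2.0, b = 3.25, n = 4
h = (b - a)/n = 0.312500

Simpson's rule: (h/3)[f(x₀) + 4f(x₁) + 2f(x₂) + ... + f(xₙ)]

x_0 = 2.0000, f(x_0) = 7.000000, coefficient = 1
x_1 = 2.3125, f(x_1) = 7.625000, coefficient = 4
x_2 = 2.6250, f(x_2) = 8.250000, coefficient = 2
x_3 = 2.9375, f(x_3) = 8.875000, coefficient = 4
x_4 = 3.2500, f(x_4) = 9.500000, coefficient = 1

I ≈ (0.312500/3) × 99.000000 = 10.312500
Exact value: 10.312500
Error: 0.000000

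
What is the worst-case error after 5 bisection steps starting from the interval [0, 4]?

Bisection error bound: |error| ≤ (b-a)/2^n
|error| ≤ (4 - 0)/2^5 = 4/2^5
|error| ≤ 0.1250000000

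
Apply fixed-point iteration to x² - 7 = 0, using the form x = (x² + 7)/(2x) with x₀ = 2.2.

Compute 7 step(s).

Equation: x² - 7 = 0
Fixed-point form: x = (x² + 7)/(2x)
x₀ = 2.2

x_1 = g(2.200000) = 2.690909
x_2 = g(2.690909) = 2.646130
x_3 = g(2.646130) = 2.645751
x_4 = g(2.645751) = 2.645751
x_5 = g(2.645751) = 2.645751
x_6 = g(2.645751) = 2.645751
x_7 = g(2.645751) = 2.645751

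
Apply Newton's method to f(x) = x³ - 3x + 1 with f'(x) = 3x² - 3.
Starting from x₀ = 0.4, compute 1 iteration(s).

f(x) = x³ - 3x + 1
f'(x) = 3x² - 3
x₀ = 0.4

Newton-Raphson formula: x_{n+1} = x_n - f(x_n)/f'(x_n)

Iteration 1:
  f(0.400000) = -0.136000
  f'(0.400000) = -2.520000
  x_1 = 0.400000 - (-0.136000)/(-2.520000) = 0.346032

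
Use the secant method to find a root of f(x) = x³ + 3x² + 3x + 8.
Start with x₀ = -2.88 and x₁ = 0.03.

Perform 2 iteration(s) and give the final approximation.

f(x) = x³ + 3x² + 3x + 8
x₀ = -2.88, x₁ = 0.03

Secant formula: x_{n+1} = x_n - f(x_n)(x_n - x_{n-1})/(f(x_n) - f(x_{n-1}))

Iteration 1:
  f(-2.880000) = 0.355328
  f(0.030000) = 8.092727
  x_2 = 0.030000 - 8.092727×(0.030000 - (-2.880000))/(8.092727 - 0.355328)
       = -3.013637
Iteration 2:
  f(0.030000) = 8.092727
  f(-3.013637) = -1.164765
  x_3 = -3.013637 - (-1.164765)×(-3.013637 - 0.030000)/(-1.164765 - 8.092727)
       = -2.630691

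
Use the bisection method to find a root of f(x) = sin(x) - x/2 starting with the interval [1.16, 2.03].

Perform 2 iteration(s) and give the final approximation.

f(x) = sin(x) - x/2
Initial interval: [1.16, 2.03]

Iteration 1:
  c_1 = (1.160000 + 2.030000)/2 = 1.595000
  f(c_1) = f(1.595000) = 0.202207
  f(a) × f(c) ≥ 0, new interval: [1.595000, 2.030000]
Iteration 2:
  c_2 = (1.595000 + 2.030000)/2 = 1.812500
  f(c_2) = f(1.812500) = 0.064682
  f(a) × f(c) ≥ 0, new interval: [1.812500, 2.030000]

After 2 iteration(s), the approximation is c_2 = 1.812500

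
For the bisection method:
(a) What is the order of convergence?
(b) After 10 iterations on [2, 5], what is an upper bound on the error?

(a) Bisection has linear (order 1) convergence; the error is halved each step.

(b) Error bound = (b-a)/2^n = (5 - 2)/2^{10}
    = 3/2^{10}

(a) 1 (linear); (b) error ≤ 2.93e-03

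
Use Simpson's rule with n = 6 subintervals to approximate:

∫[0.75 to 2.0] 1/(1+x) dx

f(x) = 1/(1+x)
a = 0.75, b = 2.0, n = 6
h = (b - a)/n = 0.208333

Simpson's rule: (h/3)[f(x₀) + 4f(x₁) + 2f(x₂) + ... + f(xₙ)]

x_0 = 0.7500, f(x_0) = 0.571429, coefficient = 1
x_1 = 0.9583, f(x_1) = 0.510638, coefficient = 4
x_2 = 1.1667, f(x_2) = 0.461538, coefficient = 2
x_3 = 1.3750, f(x_3) = 0.421053, coefficient = 4
x_4 = 1.5833, f(x_4) = 0.387097, coefficient = 2
x_5 = 1.7917, f(x_5) = 0.358209, coefficient = 4
x_6 = 2.0000, f(x_6) = 0.333333, coefficient = 1

I ≈ (0.208333/3) × 7.761632 = 0.539002
Exact value: 0.538997
Error: 0.000006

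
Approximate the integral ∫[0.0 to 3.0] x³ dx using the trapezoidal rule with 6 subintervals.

f(x) = x³
a = 0.0, b = 3.0, n = 6
h = (b - a)/n = 0.500000

Trapezoidal rule: (h/2)[f(x₀) + 2f(x₁) + 2f(x₂) + ... + f(xₙ)]

x_0 = 0.0000, f(x_0) = 0.000000, coefficient = 1
x_1 = 0.5000, f(x_1) = 0.125000, coefficient = 2
x_2 = 1.0000, f(x_2) = 1.000000, coefficient = 2
x_3 = 1.5000, f(x_3) = 3.375000, coefficient = 2
x_4 = 2.0000, f(x_4) = 8.000000, coefficient = 2
x_5 = 2.5000, f(x_5) = 15.625000, coefficient = 2
x_6 = 3.0000, f(x_6) = 27.000000, coefficient = 1

I ≈ (0.500000/2) × 83.250000 = 20.812500
Exact value: 20.250000
Error: 0.562500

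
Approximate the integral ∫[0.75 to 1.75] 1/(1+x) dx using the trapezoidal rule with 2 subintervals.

f(x) = 1/(1+x)
a = 0.75, b = 1.75, n = 2
h = (b - a)/n = 0.500000

Trapezoidal rule: (h/2)[f(x₀) + 2f(x₁) + 2f(x₂) + ... + f(xₙ)]

x_0 = 0.7500, f(x_0) = 0.571429, coefficient = 1
x_1 = 1.2500, f(x_1) = 0.444444, coefficient = 2
x_2 = 1.7500, f(x_2) = 0.363636, coefficient = 1

I ≈ (0.500000/2) × 1.823954 = 0.455988
Exact value: 0.451985
Error: 0.004003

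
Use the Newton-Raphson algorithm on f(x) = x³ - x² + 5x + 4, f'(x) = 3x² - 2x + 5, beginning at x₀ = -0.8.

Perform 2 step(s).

f(x) = x³ - x² + 5x + 4
f'(x) = 3x² - 2x + 5
x₀ = -0.8

Newton-Raphson formula: x_{n+1} = x_n - f(x_n)/f'(x_n)

Iteration 1:
  f(-0.800000) = -1.152000
  f'(-0.800000) = 8.520000
  x_1 = -0.800000 - (-1.152000)/8.520000 = -0.664789
Iteration 2:
  f(-0.664789) = -0.059687
  f'(-0.664789) = 7.655410
  x_2 = -0.664789 - (-0.059687)/7.655410 = -0.656992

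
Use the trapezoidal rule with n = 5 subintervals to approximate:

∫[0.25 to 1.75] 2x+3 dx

f(x) = 2x+3
a = 0.25, b = 1.75, n = 5
h = (b - a)/n = 0.300000

Trapezoidal rule: (h/2)[f(x₀) + 2f(x₁) + 2f(x₂) + ... + f(xₙ)]

x_0 = 0.2500, f(x_0) = 3.500000, coefficient = 1
x_1 = 0.5500, f(x_1) = 4.100000, coefficient = 2
x_2 = 0.8500, f(x_2) = 4.700000, coefficient = 2
x_3 = 1.1500, f(x_3) = 5.300000, coefficient = 2
x_4 = 1.4500, f(x_4) = 5.900000, coefficient = 2
x_5 = 1.7500, f(x_5) = 6.500000, coefficient = 1

I ≈ (0.300000/2) × 50.000000 = 7.500000
Exact value: 7.500000
Error: 0.000000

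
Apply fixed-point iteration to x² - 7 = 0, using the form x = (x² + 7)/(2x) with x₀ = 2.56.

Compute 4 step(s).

Equation: x² - 7 = 0
Fixed-point form: x = (x² + 7)/(2x)
x₀ = 2.56

x_1 = g(2.560000) = 2.647187
x_2 = g(2.647187) = 2.645752
x_3 = g(2.645752) = 2.645751
x_4 = g(2.645751) = 2.645751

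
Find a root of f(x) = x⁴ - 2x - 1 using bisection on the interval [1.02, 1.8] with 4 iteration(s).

f(x) = x⁴ - 2x - 1
Initial interval: [1.02, 1.8]

Iteration 1:
  c_1 = (1.020000 + 1.800000)/2 = 1.410000
  f(c_1) = f(1.410000) = 0.132542
  f(a) × f(c) < 0, new interval: [1.020000, 1.410000]
Iteration 2:
  c_2 = (1.020000 + 1.410000)/2 = 1.215000
  f(c_2) = f(1.215000) = -1.250760
  f(a) × f(c) ≥ 0, new interval: [1.215000, 1.410000]
Iteration 3:
  c_3 = (1.215000 + 1.410000)/2 = 1.312500
  f(c_3) = f(1.312500) = -0.657455
  f(a) × f(c) ≥ 0, new interval: [1.312500, 1.410000]
Iteration 4:
  c_4 = (1.312500 + 1.410000)/2 = 1.361250
  f(c_4) = f(1.361250) = -0.288885
  f(a) × f(c) ≥ 0, new interval: [1.361250, 1.410000]

After 4 iteration(s), the approximation is c_4 = 1.361250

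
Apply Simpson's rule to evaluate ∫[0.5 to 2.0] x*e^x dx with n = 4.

f(x) = x*e^x
a = 0.5, b = 2.0, n = 4
h = (b - a)/n = 0.375000

Simpson's rule: (h/3)[f(x₀) + 4f(x₁) + 2f(x₂) + ... + f(xₙ)]

x_0 = 0.5000, f(x_0) = 0.824361, coefficient = 1
x_1 = 0.8750, f(x_1) = 2.099016, coefficient = 4
x_2 = 1.2500, f(x_2) = 4.362929, coefficient = 2
x_3 = 1.6250, f(x_3) = 8.252431, coefficient = 4
x_4 = 2.0000, f(x_4) = 14.778112, coefficient = 1

I ≈ (0.375000/3) × 65.734117 = 8.216765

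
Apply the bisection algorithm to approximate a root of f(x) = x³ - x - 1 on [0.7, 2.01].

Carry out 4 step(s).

f(x) = x³ - x - 1
Initial interval: [0.7, 2.01]

Iteration 1:
  c_1 = (0.700000 + 2.010000)/2 = 1.355000
  f(c_1) = f(1.355000) = 0.132814
  f(a) × f(c) < 0, new interval: [0.700000, 1.355000]
Iteration 2:
  c_2 = (0.700000 + 1.355000)/2 = 1.027500
  f(c_2) = f(1.027500) = -0.942710
  f(a) × f(c) ≥ 0, new interval: [1.027500, 1.355000]
Iteration 3:
  c_3 = (1.027500 + 1.355000)/2 = 1.191250
  f(c_3) = f(1.191250) = -0.500775
  f(a) × f(c) ≥ 0, new interval: [1.191250, 1.355000]
Iteration 4:
  c_4 = (1.191250 + 1.355000)/2 = 1.273125
  f(c_4) = f(1.273125) = -0.209584
  f(a) × f(c) ≥ 0, new interval: [1.273125, 1.355000]

After 4 iteration(s), the approximation is c_4 = 1.273125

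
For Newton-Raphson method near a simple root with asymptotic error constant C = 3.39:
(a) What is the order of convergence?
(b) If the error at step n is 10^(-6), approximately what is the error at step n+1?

(a) Newton-Raphson has quadratic (order 2) convergence near simple roots.
    This means |e_{n+1}| ≈ C|e_n|².

(b) With |e_n| = 10^(-6) and C = 3.39:
    |e_{n+1}| ≈ 3.39 × (10^(-6))² = 3.39 × 10^(-12)

(a) 2 (quadratic); (b) |e_{n+1}| ≈ 3.390e-12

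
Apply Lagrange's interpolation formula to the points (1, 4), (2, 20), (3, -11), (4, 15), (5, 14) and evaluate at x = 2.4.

Lagrange interpolation formula:
P(x) = Σ yᵢ × Lᵢ(x)
where Lᵢ(x) = Π_{j≠i} (x - xⱼ)/(xᵢ - xⱼ)

L_0(2.4) = (2.4 - 2)/(1 - 2) × (2.4 - 3)/(1 - 3) × (2.4 - 4)/(1 - 4) × (2.4 - 5)/(1 - 5) = -0.041600
L_1(2.4) = (2.4 - 1)/(2 - 1) × (2.4 - 3)/(2 - 3) × (2.4 - 4)/(2 - 4) × (2.4 - 5)/(2 - 5) = 0.582400
L_2(2.4) = (2.4 - 1)/(3 - 1) × (2.4 - 2)/(3 - 2) × (2.4 - 4)/(3 - 4) × (2.4 - 5)/(3 - 5) = 0.582400
L_3(2.4) = (2.4 - 1)/(4 - 1) × (2.4 - 2)/(4 - 2) × (2.4 - 3)/(4 - 3) × (2.4 - 5)/(4 - 5) = -0.145600
L_4(2.4) = (2.4 - 1)/(5 - 1) × (2.4 - 2)/(5 - 2) × (2.4 - 3)/(5 - 3) × (2.4 - 4)/(5 - 4) = 0.022400

P(2.4) = 4×L_0(2.4) + 20×L_1(2.4) + (-11)×L_2(2.4) + 15×L_3(2.4) + 14×L_4(2.4)
P(2.4) = 3.204800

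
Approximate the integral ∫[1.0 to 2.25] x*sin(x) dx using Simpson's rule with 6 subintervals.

f(x) = x*sin(x)
a = 1.0, b = 2.25, n = 6
h = (b - a)/n = 0.208333

Simpson's rule: (h/3)[f(x₀) + 4f(x₁) + 2f(x₂) + ... + f(xₙ)]

x_0 = 1.0000, f(x_0) = 0.841471, coefficient = 1
x_1 = 1.2083, f(x_1) = 1.129823, coefficient = 4
x_2 = 1.4167, f(x_2) = 1.399873, coefficient = 2
x_3 = 1.6250, f(x_3) = 1.622613, coefficient = 4
x_4 = 1.8333, f(x_4) = 1.770514, coefficient = 2
x_5 = 2.0417, f(x_5) = 1.819480, coefficient = 4
x_6 = 2.2500, f(x_6) = 1.750665, coefficient = 1

I ≈ (0.208333/3) × 27.220575 = 1.890318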